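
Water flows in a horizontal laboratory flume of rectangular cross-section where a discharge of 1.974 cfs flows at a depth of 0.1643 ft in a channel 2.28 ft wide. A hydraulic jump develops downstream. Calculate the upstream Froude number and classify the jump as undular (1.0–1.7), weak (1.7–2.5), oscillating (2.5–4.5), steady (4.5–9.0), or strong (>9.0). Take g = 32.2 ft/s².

Fr₁ = 2.291; weak jump

q = Q/b = 1.974/2.28 = 0.8658 ft²/s; V₁ = q/y₁ = 5.270 ft/s. Fr₁ = V₁/√(g·y₁) = 2.291.
Fr₁ = 2.291 lies in the weak range.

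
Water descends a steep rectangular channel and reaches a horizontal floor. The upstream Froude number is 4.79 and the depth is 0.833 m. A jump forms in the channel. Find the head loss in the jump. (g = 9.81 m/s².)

ΔE = 4.91 m

Fr₁ = 4.79 (given).
Conjugate-depth relation: y₂/y₁ = ½[√(1 + 8Fr₁²) − 1] = ½[√184.6 − 1] = 6.29.
y₂ = 6.29 × 0.833 = 5.24 m.
V₁ = Fr₁·√(g·y₁) = 4.79×√(9.81×0.833) = 13.7 m/s; q = V₁·y₁ = 11.4 m²/s. V₂ = q/y₂ = 11.4/5.24 = 2.18 m/s. E₁ = y₁ + V₁²/2g = 10.4 m; E₂ = y₂ + V₂²/2g = 5.48 m. ΔE = E₁ − E₂ = 4.91 m.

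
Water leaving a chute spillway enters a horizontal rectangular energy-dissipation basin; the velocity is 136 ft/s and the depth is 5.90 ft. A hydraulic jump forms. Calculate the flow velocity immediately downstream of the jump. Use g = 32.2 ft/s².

Fr₁ = V₁/√(g·y₁) = 136/√(32.2×5.90) = 9.87.
Conjugate-depth relation: y₂/y₁ = ½[√(1 + 8Fr₁²) − 1] = ½[√779.9 − 1] = 13.5.
y₂ = 13.5 × 5.90 = 79.4 ft.
q = V₁·y₁ = 136 × 5.90 = 802 ft²/s.
V₂ = q/y₂ = 802/79.4 = 10.1 ft/s.

V₂ = 10.1 ft/s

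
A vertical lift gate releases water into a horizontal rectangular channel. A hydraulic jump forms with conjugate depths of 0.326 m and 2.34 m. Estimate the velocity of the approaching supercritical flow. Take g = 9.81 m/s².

V₁ = 9.69 m/s

For a rectangular channel the momentum equation gives q² = ½·g·y₁·y₂·(y₁ + y₂) = ½×9.81×0.326×2.34×2.67 = 9.98.
q = √9.98 = 3.16 m²/s.
V₁ = q/y₁ = 3.16/0.326 = 9.69 m/s.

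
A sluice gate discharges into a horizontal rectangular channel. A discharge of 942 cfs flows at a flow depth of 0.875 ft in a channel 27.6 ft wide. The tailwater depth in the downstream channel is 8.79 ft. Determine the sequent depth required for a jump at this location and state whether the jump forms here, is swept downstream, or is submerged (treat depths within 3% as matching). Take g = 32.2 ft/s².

q = Q/b = 942/27.6 = 34.1 ft²/s; V₁ = q/y₁ = 39.0 ft/s. Fr₁ = V₁/√(g·y₁) = 7.35.
By Bélanger, y₂/y₁ = ½[√(1 + 8Fr₁²) − 1] = ½[√433.0 − 1] = 9.90.
y₂ = 9.90 × 0.875 = 8.67 ft.
Tailwater y_tw = 8.79 ft: y_tw ≈ y₂, so the jump forms here.

y₂ = 8.67 ft; the jump forms here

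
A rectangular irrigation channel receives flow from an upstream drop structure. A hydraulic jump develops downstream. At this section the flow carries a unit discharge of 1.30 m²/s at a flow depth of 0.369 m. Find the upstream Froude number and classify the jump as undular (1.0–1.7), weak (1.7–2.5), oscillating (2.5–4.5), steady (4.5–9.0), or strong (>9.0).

V₁ = q/y₁ = 1.30/0.369 = 3.52 m/s. Fr₁ = V₁/√(g·y₁) = 3.52/√(9.81×0.369) = 1.85.
Fr₁ = 1.85 lies in the weak range.

Fr₁ = 1.85; weak jump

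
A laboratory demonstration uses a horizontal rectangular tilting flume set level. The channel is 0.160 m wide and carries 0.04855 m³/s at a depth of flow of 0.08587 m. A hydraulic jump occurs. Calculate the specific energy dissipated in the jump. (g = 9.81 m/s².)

q = Q/b = 0.04855/0.160 = 0.3034 m²/s; V₁ = q/y₁ = 3.534 m/s. Fr₁ = V₁/√(g·y₁) = 3.850.
From the momentum equation for a rectangular channel, y₂/y₁ = ½[√(1 + 8Fr₁²) − 1] = ½[√119.59 − 1] = 4.968.
y₂ = 4.968 × 0.08587 = 0.4266 m.
Head loss: ΔE = (y₂ − y₁)³/(4y₁y₂) = (0.4266 − 0.08587)³/(4×0.08587×0.4266) = 0.03955/0.1465 = 0.2699 m.

ΔE = 0.2699 m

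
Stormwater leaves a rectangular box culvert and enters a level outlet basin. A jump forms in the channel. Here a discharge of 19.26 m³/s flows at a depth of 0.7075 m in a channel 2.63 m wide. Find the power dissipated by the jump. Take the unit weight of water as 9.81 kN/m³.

q = Q/b = 19.26/2.63 = 7.323 m²/s; V₁ = q/y₁ = 10.35 m/s. Fr₁ = V₁/√(g·y₁) = 3.929.
Sequent-depth ratio: y₂/y₁ = ½[√(1 + 8Fr₁²) − 1] = ½[√124.49 − 1] = 5.079.
y₂ = 5.079 × 0.7075 = 3.593 m.
V₂ = q/y₂ = 7.323/3.593 = 2.038 m/s. E₁ = y₁ + V₁²/2g = 6.168 m; E₂ = y₂ + V₂²/2g = 3.805 m. ΔE = E₁ − E₂ = 2.363 m.
P = γ·Q·ΔE = 9.81 × 19.26 × 2.363 = 446.5 kW.

P = 446.5 kW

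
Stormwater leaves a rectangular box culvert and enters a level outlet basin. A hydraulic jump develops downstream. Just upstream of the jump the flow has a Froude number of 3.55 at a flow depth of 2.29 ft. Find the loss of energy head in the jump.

Fr₁ = 3.55 (given).
By Bélanger, y₂/y₁ = ½[√(1 + 8Fr₁²) − 1] = ½[√101.8 − 1] = 4.55.
y₂ = 4.55 × 2.29 = 10.4 ft.
V₁ = Fr₁·√(g·y₁) = 3.55×√(32.2×2.29) = 30.5 ft/s; q = V₁·y₁ = 69.8 ft²/s. V₂ = q/y₂ = 69.8/10.4 = 6.71 ft/s. E₁ = y₁ + V₁²/2g = 16.7 ft; E₂ = y₂ + V₂²/2g = 11.1 ft. ΔE = E₁ − E₂ = 5.61 ft.

ΔE = 5.61 ft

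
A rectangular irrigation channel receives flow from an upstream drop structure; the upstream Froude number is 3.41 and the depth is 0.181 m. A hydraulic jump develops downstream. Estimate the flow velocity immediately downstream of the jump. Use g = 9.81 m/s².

V₂ = 1.04 m/s

Fr₁ = 3.41 (given).
Conjugate-depth relation: y₂/y₁ = ½[√(1 + 8Fr₁²) − 1] = ½[√94.02 − 1] = 4.35.
y₂ = 4.35 × 0.181 = 0.787 m.
V₁ = Fr₁·√(g·y₁) = 3.41×√(9.81×0.181) = 4.54 m/s; q = V₁·y₁ = 0.822 m²/s.
V₂ = q/y₂ = 0.822/0.787 = 1.04 m/s.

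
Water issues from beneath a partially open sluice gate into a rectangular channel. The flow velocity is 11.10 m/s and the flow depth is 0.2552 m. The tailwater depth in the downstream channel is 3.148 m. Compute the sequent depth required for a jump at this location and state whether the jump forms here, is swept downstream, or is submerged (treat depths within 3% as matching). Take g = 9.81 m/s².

Fr₁ = V₁/√(g·y₁) = 11.10/√(9.81×0.2552) = 7.015.
Bélanger equation: y₂/y₁ = ½[√(1 + 8Fr₁²) − 1] = ½[√394.72 − 1] = 9.434.
y₂ = 9.434 × 0.2552 = 2.407 m.
Tailwater y_tw = 3.148 m: y_tw > y₂, so the jump is submerged.

y₂ = 2.407 m; the jump is submerged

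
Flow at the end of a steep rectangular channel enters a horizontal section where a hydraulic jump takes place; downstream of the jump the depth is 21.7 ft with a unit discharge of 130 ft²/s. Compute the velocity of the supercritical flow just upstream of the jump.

V₂ = q/y₂ = 130/21.7 = 5.99 ft/s; Fr₂ = V₂/√(g·y₂) = 0.227.
The Bélanger relation is symmetric: y₁/y₂ = ½[√(1 + 8Fr₂²) − 1] = ½[√1.411 − 1] = 0.0939.
y₁ = 0.0939 × 21.7 = 2.04 ft.
V₁ = q/y₁ = 130/2.04 = 63.8 ft/s.

V₁ = 63.8 ft/s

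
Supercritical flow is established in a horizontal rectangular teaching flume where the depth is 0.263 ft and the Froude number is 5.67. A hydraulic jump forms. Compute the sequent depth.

y₂ = 1.98 ft

Fr₁ = 5.67 (given).
By Bélanger, y₂/y₁ = ½[√(1 + 8Fr₁²) − 1] = ½[√258.2 − 1] = 7.53.
y₂ = 7.53 × 0.263 = 1.98 ft.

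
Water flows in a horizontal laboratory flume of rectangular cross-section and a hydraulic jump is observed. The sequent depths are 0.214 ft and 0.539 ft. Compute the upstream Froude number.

For a rectangular channel the momentum equation gives q² = ½·g·y₁·y₂·(y₁ + y₂) = ½×32.2×0.214×0.539×0.753 = 1.40.
q = √1.40 = 1.18 ft²/s.
V₁ = q/y₁ = 5.53 ft/s; Fr₁ = V₁/√(g·y₁) = 2.11.

Fr₁ = 2.11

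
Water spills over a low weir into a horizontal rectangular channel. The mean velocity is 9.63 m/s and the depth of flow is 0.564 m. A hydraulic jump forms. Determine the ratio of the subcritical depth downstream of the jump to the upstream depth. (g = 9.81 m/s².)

y₂/y₁ = 5.31

Fr₁ = V₁/√(g·y₁) = 9.63/√(9.81×0.564) = 4.09.
By Bélanger, y₂/y₁ = ½[√(1 + 8Fr₁²) − 1] = ½[√135.1 − 1] = 5.31.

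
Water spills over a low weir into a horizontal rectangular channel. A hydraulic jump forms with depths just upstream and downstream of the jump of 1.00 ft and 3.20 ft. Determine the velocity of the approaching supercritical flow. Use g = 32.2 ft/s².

V₁ = 14.7 ft/s

For a rectangular channel the momentum equation gives q² = ½·g·y₁·y₂·(y₁ + y₂) = ½×32.2×1.00×3.20×4.20 = 216.
q = √216 = 14.7 ft²/s.
V₁ = q/y₁ = 14.7/1.00 = 14.7 ft/s.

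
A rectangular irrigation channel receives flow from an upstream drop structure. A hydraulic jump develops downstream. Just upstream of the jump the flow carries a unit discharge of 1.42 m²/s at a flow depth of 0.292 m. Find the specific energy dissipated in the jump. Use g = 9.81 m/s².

ΔE = 0.355 m

V₁ = q/y₁ = 1.42/0.292 = 4.86 m/s. Fr₁ = V₁/√(g·y₁) = 4.86/√(9.81×0.292) = 2.87.
Bélanger equation: y₂/y₁ = ½[√(1 + 8Fr₁²) − 1] = ½[√67.05 − 1] = 3.59.
y₂ = 3.59 × 0.292 = 1.05 m.
Head loss: ΔE = (y₂ − y₁)³/(4y₁y₂) = (1.05 − 0.292)³/(4×0.292×1.05) = 0.435/1.23 = 0.355 m.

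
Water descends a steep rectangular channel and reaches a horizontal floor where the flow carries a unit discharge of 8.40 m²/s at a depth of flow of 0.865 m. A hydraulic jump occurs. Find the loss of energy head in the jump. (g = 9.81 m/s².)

ΔE = 1.74 m

V₁ = q/y₁ = 8.40/0.865 = 9.71 m/s. Fr₁ = V₁/√(g·y₁) = 9.71/√(9.81×0.865) = 3.33.
Sequent-depth ratio: y₂/y₁ = ½[√(1 + 8Fr₁²) − 1] = ½[√89.91 − 1] = 4.24.
y₂ = 4.24 × 0.865 = 3.67 m.
V₂ = q/y₂ = 8.40/3.67 = 2.29 m/s. E₁ = y₁ + V₁²/2g = 5.67 m; E₂ = y₂ + V₂²/2g = 3.94 m. ΔE = E₁ − E₂ = 1.74 m.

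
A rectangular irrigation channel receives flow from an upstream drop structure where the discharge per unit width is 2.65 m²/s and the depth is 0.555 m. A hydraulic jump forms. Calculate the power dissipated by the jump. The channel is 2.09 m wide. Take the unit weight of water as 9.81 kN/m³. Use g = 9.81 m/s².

V₁ = q/y₁ = 2.65/0.555 = 4.77 m/s. Fr₁ = V₁/√(g·y₁) = 4.77/√(9.81×0.555) = 2.05.
By Bélanger, y₂/y₁ = ½[√(1 + 8Fr₁²) − 1] = ½[√34.50 − 1] = 2.44.
y₂ = 2.44 × 0.555 = 1.35 m.
V₂ = q/y₂ = 2.65/1.35 = 1.96 m/s. E₁ = y₁ + V₁²/2g = 1.72 m; E₂ = y₂ + V₂²/2g = 1.55 m. ΔE = E₁ − E₂ = 0.169 m.
Q = q·b = 2.65 × 2.09 = 5.54 m³/s. P = γ·Q·ΔE = 9.81 × 5.54 × 0.169 = 9.18 kW.

P = 9.18 kW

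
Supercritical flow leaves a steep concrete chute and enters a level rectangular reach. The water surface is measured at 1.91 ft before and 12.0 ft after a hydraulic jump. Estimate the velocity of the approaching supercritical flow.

For a rectangular channel the momentum equation gives q² = ½·g·y₁·y₂·(y₁ + y₂) = ½×32.2×1.91×12.0×13.9 = 5133.
q = √5133 = 71.6 ft²/s.
V₁ = q/y₁ = 71.6/1.91 = 37.5 ft/s.

V₁ = 37.5 ft/s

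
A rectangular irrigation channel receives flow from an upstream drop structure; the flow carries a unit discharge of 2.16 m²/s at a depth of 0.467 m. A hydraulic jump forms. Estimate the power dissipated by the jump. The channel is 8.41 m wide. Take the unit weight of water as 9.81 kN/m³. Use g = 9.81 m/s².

V₁ = q/y₁ = 2.16/0.467 = 4.63 m/s. Fr₁ = V₁/√(g·y₁) = 4.63/√(9.81×0.467) = 2.16.
Sequent-depth ratio: y₂/y₁ = ½[√(1 + 8Fr₁²) − 1] = ½[√38.36 − 1] = 2.60.
y₂ = 2.60 × 0.467 = 1.21 m.
Head loss: ΔE = (y₂ − y₁)³/(4y₁y₂) = (1.21 − 0.467)³/(4×0.467×1.21) = 0.415/2.27 = 0.183 m.
Q = q·b = 2.16 × 8.41 = 18.2 m³/s. P = γ·Q·ΔE = 9.81 × 18.2 × 0.183 = 32.6 kW.

P = 32.6 kW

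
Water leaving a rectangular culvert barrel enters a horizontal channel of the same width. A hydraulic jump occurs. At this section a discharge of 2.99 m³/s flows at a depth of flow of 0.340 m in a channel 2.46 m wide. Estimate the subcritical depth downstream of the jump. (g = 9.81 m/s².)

y₂ = 0.786 m

q = Q/b = 2.99/2.46 = 1.22 m²/s; V₁ = q/y₁ = 3.57 m/s. Fr₁ = V₁/√(g·y₁) = 1.96.
Sequent-depth ratio: y₂/y₁ = ½[√(1 + 8Fr₁²) − 1] = ½[√31.65 − 1] = 2.31.
y₂ = 2.31 × 0.340 = 0.786 m.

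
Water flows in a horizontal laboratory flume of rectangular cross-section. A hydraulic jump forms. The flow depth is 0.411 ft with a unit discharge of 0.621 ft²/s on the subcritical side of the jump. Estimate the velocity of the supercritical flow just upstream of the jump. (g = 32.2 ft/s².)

V₂ = q/y₂ = 0.621/0.411 = 1.51 ft/s; Fr₂ = V₂/√(g·y₂) = 0.415.
Applying the sequent-depth relation in reverse, y₁/y₂ = ½[√(1 + 8Fr₂²) − 1] = ½[√2.380 − 1] = 0.271.
y₁ = 0.271 × 0.411 = 0.112 ft.
V₁ = q/y₁ = 0.621/0.112 = 5.57 ft/s.

V₁ = 5.57 ft/s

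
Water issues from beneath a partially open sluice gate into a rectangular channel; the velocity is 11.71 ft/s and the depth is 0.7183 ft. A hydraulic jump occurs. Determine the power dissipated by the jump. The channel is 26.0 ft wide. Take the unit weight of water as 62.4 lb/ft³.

P = 11.60 hp

Fr₁ = V₁/√(g·y₁) = 11.71/√(32.2×0.7183) = 2.435.
Conjugate-depth relation: y₂/y₁ = ½[√(1 + 8Fr₁²) − 1] = ½[√48.429 − 1] = 2.980.
y₂ = 2.980 × 0.7183 = 2.140 ft.
q = V₁·y₁ = 11.71 × 0.7183 = 8.411 ft²/s. V₂ = q/y₂ = 8.411/2.140 = 3.930 ft/s. E₁ = y₁ + V₁²/2g = 2.848 ft; E₂ = y₂ + V₂²/2g = 2.380 ft. ΔE = E₁ − E₂ = 0.4675 ft.
Q = q·b = 8.411 × 26.0 = 218.7 cfs. P = γ·Q·ΔE/550 = 62.4 × 218.7 × 0.4675 / 550 = 11.60 hp.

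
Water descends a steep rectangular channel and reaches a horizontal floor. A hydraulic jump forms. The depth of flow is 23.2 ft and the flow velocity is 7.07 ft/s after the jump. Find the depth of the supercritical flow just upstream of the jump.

Fr₂ = V₂/√(g·y₂) = 7.07/√(32.2×23.2) = 0.259.
Since the conjugate-depth ratio holds either way, y₁/y₂ = ½[√(1 + 8Fr₂²) − 1] = ½[√1.535 − 1] = 0.120.
y₁ = 0.120 × 23.2 = 2.77 ft.

y₁ = 2.77 ft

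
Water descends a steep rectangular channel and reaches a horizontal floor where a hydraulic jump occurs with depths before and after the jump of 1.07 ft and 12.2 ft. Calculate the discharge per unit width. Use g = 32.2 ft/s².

For a rectangular channel the momentum equation gives q² = ½·g·y₁·y₂·(y₁ + y₂) = ½×32.2×1.07×12.2×13.3 = 2789.
q = √2789 = 52.8 ft²/s.

q = 52.8 ft²/s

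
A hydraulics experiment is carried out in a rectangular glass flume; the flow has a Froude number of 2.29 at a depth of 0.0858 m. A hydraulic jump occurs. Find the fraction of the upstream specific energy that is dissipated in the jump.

ΔE/E₁ = 0.139 (13.9%)

Fr₁ = 2.29 (given).
Conjugate-depth relation: y₂/y₁ = ½[√(1 + 8Fr₁²) − 1] = ½[√42.95 − 1] = 2.78.
y₂ = 2.78 × 0.0858 = 0.238 m.
E₁ = y₁(1 + Fr₁²/2) = 0.0858×(1 + 2.29²/2) = 0.311 m. ΔE = (y₂ − y₁)³/(4y₁y₂) = 0.0433 m. ΔE/E₁ = 0.0433/0.311 = 0.139.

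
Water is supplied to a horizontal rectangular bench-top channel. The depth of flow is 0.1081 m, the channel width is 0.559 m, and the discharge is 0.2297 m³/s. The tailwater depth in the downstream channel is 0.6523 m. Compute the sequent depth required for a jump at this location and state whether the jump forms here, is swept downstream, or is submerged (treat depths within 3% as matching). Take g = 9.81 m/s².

q = Q/b = 0.2297/0.559 = 0.4109 m²/s; V₁ = q/y₁ = 3.801 m/s. Fr₁ = V₁/√(g·y₁) = 3.691.
Sequent-depth ratio: y₂/y₁ = ½[√(1 + 8Fr₁²) − 1] = ½[√110.00 − 1] = 4.744.
y₂ = 4.744 × 0.1081 = 0.5128 m.
Tailwater y_tw = 0.6523 m: y_tw > y₂, so the jump is submerged.

y₂ = 0.5128 m; the jump is submerged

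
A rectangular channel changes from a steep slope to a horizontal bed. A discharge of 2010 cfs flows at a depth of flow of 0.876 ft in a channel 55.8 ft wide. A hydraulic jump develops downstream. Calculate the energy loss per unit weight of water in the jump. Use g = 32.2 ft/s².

ΔE = 17.7 ft

q = Q/b = 2010/55.8 = 36.0 ft²/s; V₁ = q/y₁ = 41.1 ft/s. Fr₁ = V₁/√(g·y₁) = 7.74.
Sequent-depth ratio: y₂/y₁ = ½[√(1 + 8Fr₁²) − 1] = ½[√480.6 − 1] = 10.5.
y₂ = 10.5 × 0.876 = 9.16 ft.
V₂ = q/y₂ = 36.0/9.16 = 3.93 ft/s. E₁ = y₁ + V₁²/2g = 27.1 ft; E₂ = y₂ + V₂²/2g = 9.40 ft. ΔE = E₁ − E₂ = 17.7 ft.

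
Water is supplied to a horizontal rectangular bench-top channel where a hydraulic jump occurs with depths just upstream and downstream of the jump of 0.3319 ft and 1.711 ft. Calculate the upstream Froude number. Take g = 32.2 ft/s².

Fr₁ = 3.983

For a rectangular channel the momentum equation gives q² = ½·g·y₁·y₂·(y₁ + y₂) = ½×32.2×0.3319×1.711×2.043 = 18.68.
q = √18.68 = 4.322 ft²/s.
V₁ = q/y₁ = 13.02 ft/s; Fr₁ = V₁/√(g·y₁) = 3.983.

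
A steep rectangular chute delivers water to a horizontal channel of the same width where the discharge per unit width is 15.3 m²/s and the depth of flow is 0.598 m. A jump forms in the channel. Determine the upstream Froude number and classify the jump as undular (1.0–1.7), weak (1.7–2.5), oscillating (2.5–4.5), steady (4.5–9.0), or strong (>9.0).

V₁ = q/y₁ = 15.3/0.598 = 25.6 m/s. Fr₁ = V₁/√(g·y₁) = 25.6/√(9.81×0.598) = 10.6.
Fr₁ = 10.6 lies in the strong range.

Fr₁ = 10.6; strong jump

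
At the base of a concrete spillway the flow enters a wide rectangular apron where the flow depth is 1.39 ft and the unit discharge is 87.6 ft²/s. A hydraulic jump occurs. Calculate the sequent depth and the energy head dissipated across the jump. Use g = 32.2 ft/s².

y₂ = 17.8 ft; ΔE = 44.9 ft

V₁ = q/y₁ = 87.6/1.39 = 63.0 ft/s. Fr₁ = V₁/√(g·y₁) = 63.0/√(32.2×1.39) = 9.42.
By Bélanger, y₂/y₁ = ½[√(1 + 8Fr₁²) − 1] = ½[√710.9 − 1] = 12.8.
y₂ = 12.8 × 1.39 = 17.8 ft.
Head loss: ΔE = (y₂ − y₁)³/(4y₁y₂) = (17.8 − 1.39)³/(4×1.39×17.8) = 4448/99.2 = 44.9 ft.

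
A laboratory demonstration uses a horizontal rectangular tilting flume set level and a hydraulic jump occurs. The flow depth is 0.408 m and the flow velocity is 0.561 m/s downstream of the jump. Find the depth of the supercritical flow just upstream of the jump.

y₁ = 0.0564 m

Fr₂ = V₂/√(g·y₂) = 0.561/√(9.81×0.408) = 0.280.
Since the conjugate-depth ratio holds either way, y₁/y₂ = ½[√(1 + 8Fr₂²) − 1] = ½[√1.629 − 1] = 0.138.
y₁ = 0.138 × 0.408 = 0.0564 m.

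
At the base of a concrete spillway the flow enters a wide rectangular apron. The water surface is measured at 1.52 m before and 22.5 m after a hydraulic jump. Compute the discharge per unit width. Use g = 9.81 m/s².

For a rectangular channel the momentum equation gives q² = ½·g·y₁·y₂·(y₁ + y₂) = ½×9.81×1.52×22.5×24.0 = 4029.
q = √4029 = 63.5 m²/s.

q = 63.5 m²/s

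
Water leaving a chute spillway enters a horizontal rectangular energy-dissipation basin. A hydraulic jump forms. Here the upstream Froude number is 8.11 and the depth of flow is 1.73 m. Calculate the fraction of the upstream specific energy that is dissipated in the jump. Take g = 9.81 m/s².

Fr₁ = 8.11 (given).
From the momentum equation for a rectangular channel, y₂/y₁ = ½[√(1 + 8Fr₁²) − 1] = ½[√527.2 − 1] = 11.0.
y₂ = 11.0 × 1.73 = 19.0 m.
E₁ = y₁(1 + Fr₁²/2) = 1.73×(1 + 8.11²/2) = 58.6 m. ΔE = (y₂ − y₁)³/(4y₁y₂) = 39.2 m. ΔE/E₁ = 39.2/58.6 = 0.668.

ΔE/E₁ = 0.668 (66.8%)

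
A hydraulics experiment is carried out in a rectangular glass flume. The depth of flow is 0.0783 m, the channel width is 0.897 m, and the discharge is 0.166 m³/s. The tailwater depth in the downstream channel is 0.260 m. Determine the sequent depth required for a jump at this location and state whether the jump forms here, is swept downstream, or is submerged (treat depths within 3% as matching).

y₂ = 0.262 m; the jump forms here

q = Q/b = 0.166/0.897 = 0.185 m²/s; V₁ = q/y₁ = 2.36 m/s. Fr₁ = V₁/√(g·y₁) = 2.70.
Bélanger equation: y₂/y₁ = ½[√(1 + 8Fr₁²) − 1] = ½[√59.18 − 1] = 3.35.
y₂ = 3.35 × 0.0783 = 0.262 m.
Tailwater y_tw = 0.260 m: y_tw ≈ y₂, so the jump forms here.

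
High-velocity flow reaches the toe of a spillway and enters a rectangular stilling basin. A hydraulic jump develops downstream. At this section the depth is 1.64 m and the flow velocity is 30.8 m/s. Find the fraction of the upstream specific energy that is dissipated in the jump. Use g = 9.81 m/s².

Fr₁ = V₁/√(g·y₁) = 30.8/√(9.81×1.64) = 7.68.
By Bélanger, y₂/y₁ = ½[√(1 + 8Fr₁²) − 1] = ½[√472.7 − 1] = 10.4.
y₂ = 10.4 × 1.64 = 17.0 m.
E₁ = y₁ + V₁²/2g = 50.0 m. ΔE = (y₂ − y₁)³/(4y₁y₂) = 32.5 m. ΔE/E₁ = 32.5/50.0 = 0.651.

ΔE/E₁ = 0.651 (65.1%)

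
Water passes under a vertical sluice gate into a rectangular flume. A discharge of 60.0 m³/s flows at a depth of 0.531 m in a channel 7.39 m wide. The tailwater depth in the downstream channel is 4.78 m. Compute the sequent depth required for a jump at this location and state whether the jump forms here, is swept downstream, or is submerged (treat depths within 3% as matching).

y₂ = 4.77 m; the jump forms here

q = Q/b = 60.0/7.39 = 8.12 m²/s; V₁ = q/y₁ = 15.3 m/s. Fr₁ = V₁/√(g·y₁) = 6.70.
By Bélanger, y₂/y₁ = ½[√(1 + 8Fr₁²) − 1] = ½[√360.0 − 1] = 8.99.
y₂ = 8.99 × 0.531 = 4.77 m.
Tailwater y_tw = 4.78 m: y_tw ≈ y₂, so the jump forms here.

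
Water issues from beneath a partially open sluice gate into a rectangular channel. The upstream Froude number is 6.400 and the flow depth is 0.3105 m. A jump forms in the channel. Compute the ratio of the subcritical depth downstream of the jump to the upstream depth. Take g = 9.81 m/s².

Fr₁ = 6.400 (given).
Sequent-depth ratio: y₂/y₁ = ½[√(1 + 8Fr₁²) − 1] = ½[√328.68 − 1] = 8.565.

y₂/y₁ = 8.565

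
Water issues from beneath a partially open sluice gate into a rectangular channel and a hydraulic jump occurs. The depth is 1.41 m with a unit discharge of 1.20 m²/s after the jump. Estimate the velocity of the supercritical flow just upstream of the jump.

V₁ = 8.90 m/s

V₂ = q/y₂ = 1.20/1.41 = 0.851 m/s; Fr₂ = V₂/√(g·y₂) = 0.229.
Since the conjugate-depth ratio holds either way, y₁/y₂ = ½[√(1 + 8Fr₂²) − 1] = ½[√1.419 − 1] = 0.0956.
y₁ = 0.0956 × 1.41 = 0.135 m.
V₁ = q/y₁ = 1.20/0.135 = 8.90 m/s.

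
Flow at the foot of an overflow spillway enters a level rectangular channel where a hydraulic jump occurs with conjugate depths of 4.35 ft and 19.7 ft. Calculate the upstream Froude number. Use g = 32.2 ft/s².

For a rectangular channel the momentum equation gives q² = ½·g·y₁·y₂·(y₁ + y₂) = ½×32.2×4.35×19.7×24.0 = 33182.
q = √33182 = 182 ft²/s.
V₁ = q/y₁ = 41.9 ft/s; Fr₁ = V₁/√(g·y₁) = 3.54.

Fr₁ = 3.54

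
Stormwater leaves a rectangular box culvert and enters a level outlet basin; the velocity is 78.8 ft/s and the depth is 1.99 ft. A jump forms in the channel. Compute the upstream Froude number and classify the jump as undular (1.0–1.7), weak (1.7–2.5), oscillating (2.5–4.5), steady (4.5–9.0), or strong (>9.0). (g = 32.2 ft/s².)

Fr₁ = 9.84; strong jump

Fr₁ = V₁/√(g·y₁) = 78.8/√(32.2×1.99) = 9.84.
Fr₁ = 9.84 lies in the strong range.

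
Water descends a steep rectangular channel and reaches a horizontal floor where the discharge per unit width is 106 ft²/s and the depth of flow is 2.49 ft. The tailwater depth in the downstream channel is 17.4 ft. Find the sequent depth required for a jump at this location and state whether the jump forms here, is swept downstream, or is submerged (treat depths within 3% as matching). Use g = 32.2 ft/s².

V₁ = q/y₁ = 106/2.49 = 42.6 ft/s. Fr₁ = V₁/√(g·y₁) = 42.6/√(32.2×2.49) = 4.75.
Bélanger equation: y₂/y₁ = ½[√(1 + 8Fr₁²) − 1] = ½[√181.8 − 1] = 6.24.
y₂ = 6.24 × 2.49 = 15.5 ft.
Tailwater y_tw = 17.4 ft: y_tw > y₂, so the jump is submerged.

y₂ = 15.5 ft; the jump is submerged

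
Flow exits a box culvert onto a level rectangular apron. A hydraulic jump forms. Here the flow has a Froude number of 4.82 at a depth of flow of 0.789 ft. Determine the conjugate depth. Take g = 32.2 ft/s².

Fr₁ = 4.82 (given).
By Bélanger, y₂/y₁ = ½[√(1 + 8Fr₁²) − 1] = ½[√186.9 − 1] = 6.33.
y₂ = 6.33 × 0.789 = 5.00 ft.

y₂ = 5.00 ft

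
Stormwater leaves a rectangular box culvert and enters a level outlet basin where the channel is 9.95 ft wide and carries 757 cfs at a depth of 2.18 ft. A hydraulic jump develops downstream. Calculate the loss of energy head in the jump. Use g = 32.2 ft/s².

q = Q/b = 757/9.95 = 76.1 ft²/s; V₁ = q/y₁ = 34.9 ft/s. Fr₁ = V₁/√(g·y₁) = 4.17.
Bélanger equation: y₂/y₁ = ½[√(1 + 8Fr₁²) − 1] = ½[√139.8 − 1] = 5.41.
y₂ = 5.41 × 2.18 = 11.8 ft.
V₂ = q/y₂ = 76.1/11.8 = 6.45 ft/s. E₁ = y₁ + V₁²/2g = 21.1 ft; E₂ = y₂ + V₂²/2g = 12.4 ft. ΔE = E₁ − E₂ = 8.65 ft.

ΔE = 8.65 ft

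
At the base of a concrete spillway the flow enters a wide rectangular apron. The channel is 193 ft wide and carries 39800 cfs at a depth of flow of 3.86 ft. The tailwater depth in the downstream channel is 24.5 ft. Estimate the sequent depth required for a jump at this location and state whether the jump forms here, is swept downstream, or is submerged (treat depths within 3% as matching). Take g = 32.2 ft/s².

q = Q/b = 39800/193 = 206 ft²/s; V₁ = q/y₁ = 53.4 ft/s. Fr₁ = V₁/√(g·y₁) = 4.79.
Bélanger equation: y₂/y₁ = ½[√(1 + 8Fr₁²) − 1] = ½[√184.7 − 1] = 6.30.
y₂ = 6.30 × 3.86 = 24.3 ft.
Tailwater y_tw = 24.5 ft: y_tw ≈ y₂, so the jump forms here.

y₂ = 24.3 ft; the jump forms here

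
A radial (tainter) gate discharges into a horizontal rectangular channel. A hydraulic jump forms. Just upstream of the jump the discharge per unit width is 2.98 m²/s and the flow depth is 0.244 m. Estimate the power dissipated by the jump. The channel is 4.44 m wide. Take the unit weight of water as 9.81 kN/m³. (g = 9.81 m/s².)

P = 672 kW

V₁ = q/y₁ = 2.98/0.244 = 12.2 m/s. Fr₁ = V₁/√(g·y₁) = 12.2/√(9.81×0.244) = 7.89.
Bélanger equation: y₂/y₁ = ½[√(1 + 8Fr₁²) − 1] = ½[√499.5 − 1] = 10.7.
y₂ = 10.7 × 0.244 = 2.60 m.
V₂ = q/y₂ = 2.98/2.60 = 1.14 m/s. E₁ = y₁ + V₁²/2g = 7.85 m; E₂ = y₂ + V₂²/2g = 2.67 m. ΔE = E₁ − E₂ = 5.18 m.
Q = q·b = 2.98 × 4.44 = 13.2 m³/s. P = γ·Q·ΔE = 9.81 × 13.2 × 5.18 = 672 kW.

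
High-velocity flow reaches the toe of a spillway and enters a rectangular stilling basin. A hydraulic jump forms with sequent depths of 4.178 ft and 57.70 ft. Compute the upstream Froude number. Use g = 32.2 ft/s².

For a rectangular channel the momentum equation gives q² = ½·g·y₁·y₂·(y₁ + y₂) = ½×32.2×4.178×57.70×61.88 = 240163.
q = √240163 = 490.1 ft²/s.
V₁ = q/y₁ = 117.3 ft/s; Fr₁ = V₁/√(g·y₁) = 10.11.

Fr₁ = 10.11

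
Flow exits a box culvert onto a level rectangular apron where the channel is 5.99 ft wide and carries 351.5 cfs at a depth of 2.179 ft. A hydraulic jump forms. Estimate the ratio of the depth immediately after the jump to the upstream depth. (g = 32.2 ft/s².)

y₂/y₁ = 4.074

q = Q/b = 351.5/5.99 = 58.68 ft²/s; V₁ = q/y₁ = 26.93 ft/s. Fr₁ = V₁/√(g·y₁) = 3.215.
Bélanger equation: y₂/y₁ = ½[√(1 + 8Fr₁²) − 1] = ½[√83.691 − 1] = 4.074.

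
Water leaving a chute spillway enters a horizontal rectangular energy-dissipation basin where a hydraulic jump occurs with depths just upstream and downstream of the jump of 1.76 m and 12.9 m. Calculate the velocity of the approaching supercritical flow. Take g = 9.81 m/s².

For a rectangular channel the momentum equation gives q² = ½·g·y₁·y₂·(y₁ + y₂) = ½×9.81×1.76×12.9×14.7 = 1633.
q = √1633 = 40.4 m²/s.
V₁ = q/y₁ = 40.4/1.76 = 23.0 m/s.

V₁ = 23.0 m/s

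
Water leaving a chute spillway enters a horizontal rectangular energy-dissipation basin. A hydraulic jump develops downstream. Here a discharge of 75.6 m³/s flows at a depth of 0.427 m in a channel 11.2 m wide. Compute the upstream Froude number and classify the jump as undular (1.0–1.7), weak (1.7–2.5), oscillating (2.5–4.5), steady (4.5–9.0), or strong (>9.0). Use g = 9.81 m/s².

Fr₁ = 7.72; steady jump

q = Q/b = 75.6/11.2 = 6.75 m²/s; V₁ = q/y₁ = 15.8 m/s. Fr₁ = V₁/√(g·y₁) = 7.72.
Fr₁ = 7.72 lies in the steady range.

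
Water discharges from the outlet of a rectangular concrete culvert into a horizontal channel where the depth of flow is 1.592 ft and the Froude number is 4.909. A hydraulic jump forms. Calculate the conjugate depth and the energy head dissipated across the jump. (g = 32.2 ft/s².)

y₂ = 10.28 ft; ΔE = 10.03 ft

Fr₁ = 4.909 (given).
By Bélanger, y₂/y₁ = ½[√(1 + 8Fr₁²) − 1] = ½[√193.79 − 1] = 6.460.
y₂ = 6.460 × 1.592 = 10.28 ft.
V₁ = Fr₁·√(g·y₁) = 4.909×√(32.2×1.592) = 35.15 ft/s; q = V₁·y₁ = 55.95 ft²/s. V₂ = q/y₂ = 55.95/10.28 = 5.440 ft/s. E₁ = y₁ + V₁²/2g = 20.77 ft; E₂ = y₂ + V₂²/2g = 10.74 ft. ΔE = E₁ − E₂ = 10.03 ft.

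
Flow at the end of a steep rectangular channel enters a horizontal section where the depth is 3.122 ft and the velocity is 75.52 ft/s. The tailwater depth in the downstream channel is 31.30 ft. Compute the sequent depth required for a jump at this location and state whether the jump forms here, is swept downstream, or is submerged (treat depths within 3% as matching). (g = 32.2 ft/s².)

Fr₁ = V₁/√(g·y₁) = 75.52/√(32.2×3.122) = 7.532.
By Bélanger, y₂/y₁ = ½[√(1 + 8Fr₁²) − 1] = ½[√454.86 − 1] = 10.16.
y₂ = 10.16 × 3.122 = 31.73 ft.
Tailwater y_tw = 31.30 ft: y_tw ≈ y₂, so the jump forms here.

y₂ = 31.73 ft; the jump forms here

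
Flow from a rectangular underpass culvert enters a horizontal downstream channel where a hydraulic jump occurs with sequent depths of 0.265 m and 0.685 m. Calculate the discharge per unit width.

For a rectangular channel the momentum equation gives q² = ½·g·y₁·y₂·(y₁ + y₂) = ½×9.81×0.265×0.685×0.950 = 0.846.
q = √0.846 = 0.920 m²/s.

q = 0.920 m²/s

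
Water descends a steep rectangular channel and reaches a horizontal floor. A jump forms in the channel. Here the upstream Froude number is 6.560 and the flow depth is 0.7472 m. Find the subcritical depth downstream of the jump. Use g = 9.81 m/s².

Fr₁ = 6.560 (given).
From the momentum equation for a rectangular channel, y₂/y₁ = ½[√(1 + 8Fr₁²) − 1] = ½[√345.27 − 1] = 8.791.
y₂ = 8.791 × 0.7472 = 6.568 m.

y₂ = 6.568 m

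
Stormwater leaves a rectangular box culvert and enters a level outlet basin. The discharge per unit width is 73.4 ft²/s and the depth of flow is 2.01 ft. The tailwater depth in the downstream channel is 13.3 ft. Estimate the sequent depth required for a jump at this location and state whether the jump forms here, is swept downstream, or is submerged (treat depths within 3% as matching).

V₁ = q/y₁ = 73.4/2.01 = 36.5 ft/s. Fr₁ = V₁/√(g·y₁) = 36.5/√(32.2×2.01) = 4.54.
By Bélanger, y₂/y₁ = ½[√(1 + 8Fr₁²) − 1] = ½[√165.8 − 1] = 5.94.
y₂ = 5.94 × 2.01 = 11.9 ft.
Tailwater y_tw = 13.3 ft: y_tw > y₂, so the jump is submerged.

y₂ = 11.9 ft; the jump is submerged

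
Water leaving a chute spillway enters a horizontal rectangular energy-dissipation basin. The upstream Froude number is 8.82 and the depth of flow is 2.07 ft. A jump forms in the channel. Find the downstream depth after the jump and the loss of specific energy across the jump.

y₂ = 24.8 ft; ΔE = 57.2 ft

Fr₁ = 8.82 (given).
By Bélanger, y₂/y₁ = ½[√(1 + 8Fr₁²) − 1] = ½[√623.3 − 1] = 12.0.
y₂ = 12.0 × 2.07 = 24.8 ft.
Head loss: ΔE = (y₂ − y₁)³/(4y₁y₂) = (24.8 − 2.07)³/(4×2.07×24.8) = 11752/205 = 57.2 ft.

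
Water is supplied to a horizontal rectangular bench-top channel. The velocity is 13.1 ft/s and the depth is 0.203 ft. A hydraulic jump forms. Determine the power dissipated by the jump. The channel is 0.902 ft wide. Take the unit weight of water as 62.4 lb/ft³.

P = 0.391 hp

Fr₁ = V₁/√(g·y₁) = 13.1/√(32.2×0.203) = 5.12.
By Bélanger, y₂/y₁ = ½[√(1 + 8Fr₁²) − 1] = ½[√211.0 − 1] = 6.76.
y₂ = 6.76 × 0.203 = 1.37 ft.
Head loss: ΔE = (y₂ − y₁)³/(4y₁y₂) = (1.37 − 0.203)³/(4×0.203×1.37) = 1.60/1.11 = 1.44 ft.
q = V₁·y₁ = 13.1 × 0.203 = 2.66 ft²/s. Q = q·b = 2.66 × 0.902 = 2.40 cfs. P = γ·Q·ΔE/550 = 62.4 × 2.40 × 1.44 / 550 = 0.391 hp.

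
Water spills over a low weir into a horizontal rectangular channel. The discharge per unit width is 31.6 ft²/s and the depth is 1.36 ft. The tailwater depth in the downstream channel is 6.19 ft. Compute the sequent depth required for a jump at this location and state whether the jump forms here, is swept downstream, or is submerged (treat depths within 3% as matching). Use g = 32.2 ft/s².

V₁ = q/y₁ = 31.6/1.36 = 23.2 ft/s. Fr₁ = V₁/√(g·y₁) = 23.2/√(32.2×1.36) = 3.51.
Conjugate-depth relation: y₂/y₁ = ½[√(1 + 8Fr₁²) − 1] = ½[√99.63 − 1] = 4.49.
y₂ = 4.49 × 1.36 = 6.11 ft.
Tailwater y_tw = 6.19 ft: y_tw ≈ y₂, so the jump forms here.

y₂ = 6.11 ft; the jump forms here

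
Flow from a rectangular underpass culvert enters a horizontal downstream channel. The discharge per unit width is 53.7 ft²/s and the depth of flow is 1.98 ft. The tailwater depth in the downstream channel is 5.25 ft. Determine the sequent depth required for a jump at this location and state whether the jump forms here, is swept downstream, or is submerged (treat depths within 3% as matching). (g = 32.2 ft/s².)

V₁ = q/y₁ = 53.7/1.98 = 27.1 ft/s. Fr₁ = V₁/√(g·y₁) = 27.1/√(32.2×1.98) = 3.40.
Conjugate-depth relation: y₂/y₁ = ½[√(1 + 8Fr₁²) − 1] = ½[√93.30 − 1] = 4.33.
y₂ = 4.33 × 1.98 = 8.57 ft.
Tailwater y_tw = 5.25 ft: y_tw < y₂, so the jump is swept downstream.

y₂ = 8.57 ft; the jump is swept downstream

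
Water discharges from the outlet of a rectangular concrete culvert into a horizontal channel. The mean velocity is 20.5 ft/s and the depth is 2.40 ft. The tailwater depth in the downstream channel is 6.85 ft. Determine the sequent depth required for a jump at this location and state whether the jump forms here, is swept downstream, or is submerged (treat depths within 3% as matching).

Fr₁ = V₁/√(g·y₁) = 20.5/√(32.2×2.40) = 2.33.
Conjugate-depth relation: y₂/y₁ = ½[√(1 + 8Fr₁²) − 1] = ½[√44.50 − 1] = 2.84.
y₂ = 2.84 × 2.40 = 6.81 ft.
Tailwater y_tw = 6.85 ft: y_tw ≈ y₂, so the jump forms here.

y₂ = 6.81 ft; the jump forms here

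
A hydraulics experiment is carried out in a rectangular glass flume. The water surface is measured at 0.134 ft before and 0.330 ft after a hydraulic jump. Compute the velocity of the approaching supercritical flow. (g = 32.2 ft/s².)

V₁ = 4.29 ft/s

For a rectangular channel the momentum equation gives q² = ½·g·y₁·y₂·(y₁ + y₂) = ½×32.2×0.134×0.330×0.464 = 0.330.
q = √0.330 = 0.575 ft²/s.
V₁ = q/y₁ = 0.575/0.134 = 4.29 ft/s.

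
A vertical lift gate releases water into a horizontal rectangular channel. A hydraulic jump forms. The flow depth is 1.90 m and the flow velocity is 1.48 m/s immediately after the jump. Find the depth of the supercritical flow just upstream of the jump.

Fr₂ = V₂/√(g·y₂) = 1.48/√(9.81×1.90) = 0.343.
Since the conjugate-depth ratio holds either way, y₁/y₂ = ½[√(1 + 8Fr₂²) − 1] = ½[√1.940 − 1] = 0.196.
y₁ = 0.196 × 1.90 = 0.373 m.

y₁ = 0.373 m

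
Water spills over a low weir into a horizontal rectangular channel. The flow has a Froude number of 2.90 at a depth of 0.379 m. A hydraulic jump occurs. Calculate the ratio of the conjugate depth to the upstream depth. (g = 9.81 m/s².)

Fr₁ = 2.90 (given).
By Bélanger, y₂/y₁ = ½[√(1 + 8Fr₁²) − 1] = ½[√68.28 − 1] = 3.63.

y₂/y₁ = 3.63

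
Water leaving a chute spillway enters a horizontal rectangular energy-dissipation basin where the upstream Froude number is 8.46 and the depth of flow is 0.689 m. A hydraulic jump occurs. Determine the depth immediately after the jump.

Fr₁ = 8.46 (given).
By Bélanger, y₂/y₁ = ½[√(1 + 8Fr₁²) − 1] = ½[√573.6 − 1] = 11.5.
y₂ = 11.5 × 0.689 = 7.91 m.

y₂ = 7.91 m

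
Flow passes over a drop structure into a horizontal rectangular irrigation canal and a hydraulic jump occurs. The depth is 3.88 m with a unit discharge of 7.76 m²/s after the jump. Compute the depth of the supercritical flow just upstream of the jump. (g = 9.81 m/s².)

y₁ = 0.692 m

V₂ = q/y₂ = 7.76/3.88 = 2.00 m/s; Fr₂ = V₂/√(g·y₂) = 0.324.
From the momentum equation (using Fr₂), y₁/y₂ = ½[√(1 + 8Fr₂²) − 1] = ½[√1.841 − 1] = 0.178.
y₁ = 0.178 × 3.88 = 0.692 m.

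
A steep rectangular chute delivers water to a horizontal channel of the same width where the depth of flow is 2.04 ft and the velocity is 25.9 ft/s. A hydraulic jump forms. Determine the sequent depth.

Fr₁ = V₁/√(g·y₁) = 25.9/√(32.2×2.04) = 3.20.
From the momentum equation for a rectangular channel, y₂/y₁ = ½[√(1 + 8Fr₁²) − 1] = ½[√82.70 − 1] = 4.05.
y₂ = 4.05 × 2.04 = 8.26 ft.

y₂ = 8.26 ft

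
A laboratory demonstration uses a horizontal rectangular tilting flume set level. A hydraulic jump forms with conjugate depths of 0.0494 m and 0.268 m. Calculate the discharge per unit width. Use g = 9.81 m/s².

For a rectangular channel the momentum equation gives q² = ½·g·y₁·y₂·(y₁ + y₂) = ½×9.81×0.0494×0.268×0.317 = 0.0206.
q = √0.0206 = 0.144 m²/s.

q = 0.144 m²/s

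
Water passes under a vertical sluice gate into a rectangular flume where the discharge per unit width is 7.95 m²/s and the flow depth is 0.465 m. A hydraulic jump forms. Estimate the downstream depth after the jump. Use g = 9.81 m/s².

y₂ = 5.04 m

V₁ = q/y₁ = 7.95/0.465 = 17.1 m/s. Fr₁ = V₁/√(g·y₁) = 17.1/√(9.81×0.465) = 8.00.
Sequent-depth ratio: y₂/y₁ = ½[√(1 + 8Fr₁²) − 1] = ½[√513.6 − 1] = 10.8.
y₂ = 10.8 × 0.465 = 5.04 m.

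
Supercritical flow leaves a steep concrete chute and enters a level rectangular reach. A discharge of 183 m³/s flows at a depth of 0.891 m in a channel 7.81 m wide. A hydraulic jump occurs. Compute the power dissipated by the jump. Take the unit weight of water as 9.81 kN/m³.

q = Q/b = 183/7.81 = 23.4 m²/s; V₁ = q/y₁ = 26.3 m/s. Fr₁ = V₁/√(g·y₁) = 8.90.
By Bélanger, y₂/y₁ = ½[√(1 + 8Fr₁²) − 1] = ½[√634.0 − 1] = 12.1.
y₂ = 12.1 × 0.891 = 10.8 m.
V₂ = q/y₂ = 23.4/10.8 = 2.18 m/s. E₁ = y₁ + V₁²/2g = 36.1 m; E₂ = y₂ + V₂²/2g = 11.0 m. ΔE = E₁ − E₂ = 25.1 m.
P = γ·Q·ΔE = 9.81 × 183 × 25.1 = 45109 kW.

P = 45109 kW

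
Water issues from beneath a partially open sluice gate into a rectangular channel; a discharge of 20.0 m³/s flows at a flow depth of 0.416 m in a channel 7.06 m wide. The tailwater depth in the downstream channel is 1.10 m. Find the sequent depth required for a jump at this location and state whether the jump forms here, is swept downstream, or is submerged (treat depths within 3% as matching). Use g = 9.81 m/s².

q = Q/b = 20.0/7.06 = 2.83 m²/s; V₁ = q/y₁ = 6.81 m/s. Fr₁ = V₁/√(g·y₁) = 3.37.
By Bélanger, y₂/y₁ = ½[√(1 + 8Fr₁²) − 1] = ½[√91.91 − 1] = 4.29.
y₂ = 4.29 × 0.416 = 1.79 m.
Tailwater y_tw = 1.10 m: y_tw < y₂, so the jump is swept downstream.

y₂ = 1.79 m; the jump is swept downstream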